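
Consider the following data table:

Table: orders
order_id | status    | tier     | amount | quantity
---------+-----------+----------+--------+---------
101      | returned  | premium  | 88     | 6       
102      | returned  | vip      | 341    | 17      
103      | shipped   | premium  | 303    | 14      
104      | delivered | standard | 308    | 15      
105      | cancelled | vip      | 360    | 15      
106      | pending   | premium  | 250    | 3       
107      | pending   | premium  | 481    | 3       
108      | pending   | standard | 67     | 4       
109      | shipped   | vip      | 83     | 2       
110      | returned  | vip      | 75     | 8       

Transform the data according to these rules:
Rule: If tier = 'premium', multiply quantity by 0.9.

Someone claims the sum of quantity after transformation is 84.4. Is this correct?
Yes, the result is correct.

Step 1: Calculate the correct sum after transformation
Step 2: Apply multiplier 0.9 to records where tier = 'premium'
Step 3: Correct result = 84.4
Step 4: Claimed result = 84.4
Step 5: 84.4 = 84.4 ✓
Conclusion: The claimed result is correct.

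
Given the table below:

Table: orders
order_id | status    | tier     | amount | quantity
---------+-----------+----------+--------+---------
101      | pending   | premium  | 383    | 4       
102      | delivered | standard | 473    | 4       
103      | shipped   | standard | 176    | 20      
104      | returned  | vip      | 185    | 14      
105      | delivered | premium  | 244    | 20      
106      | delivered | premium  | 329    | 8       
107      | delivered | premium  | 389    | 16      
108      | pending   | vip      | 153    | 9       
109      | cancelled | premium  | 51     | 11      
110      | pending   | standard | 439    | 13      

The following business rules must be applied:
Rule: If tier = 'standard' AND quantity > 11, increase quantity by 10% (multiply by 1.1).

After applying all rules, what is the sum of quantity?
122.3

Step 1: Find records where tier = 'standard' AND quantity > 11
Step 2: 2 records match, summing to 33
Step 3: After multiplier: 33 × 1.1 = 36.3
Step 4: Unaffected records sum: 86
Step 5: Final sum = 36.3 + 86 = 122.3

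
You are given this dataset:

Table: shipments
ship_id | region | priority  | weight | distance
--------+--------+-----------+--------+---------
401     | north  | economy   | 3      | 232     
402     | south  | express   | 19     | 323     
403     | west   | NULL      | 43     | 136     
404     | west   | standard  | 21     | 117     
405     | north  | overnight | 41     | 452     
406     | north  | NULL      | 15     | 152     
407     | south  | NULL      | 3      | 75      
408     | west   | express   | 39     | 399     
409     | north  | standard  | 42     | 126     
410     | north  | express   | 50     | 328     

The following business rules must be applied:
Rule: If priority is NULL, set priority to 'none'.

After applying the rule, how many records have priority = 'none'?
3

Step 1: Count records where priority IS NULL
Step 2: Found 3 records with NULL priority
Step 3: These records will have priority set to 'none'
Step 4: Records already having priority = 'none': 0
Step 5: Answer: 3 + 0 = 3 records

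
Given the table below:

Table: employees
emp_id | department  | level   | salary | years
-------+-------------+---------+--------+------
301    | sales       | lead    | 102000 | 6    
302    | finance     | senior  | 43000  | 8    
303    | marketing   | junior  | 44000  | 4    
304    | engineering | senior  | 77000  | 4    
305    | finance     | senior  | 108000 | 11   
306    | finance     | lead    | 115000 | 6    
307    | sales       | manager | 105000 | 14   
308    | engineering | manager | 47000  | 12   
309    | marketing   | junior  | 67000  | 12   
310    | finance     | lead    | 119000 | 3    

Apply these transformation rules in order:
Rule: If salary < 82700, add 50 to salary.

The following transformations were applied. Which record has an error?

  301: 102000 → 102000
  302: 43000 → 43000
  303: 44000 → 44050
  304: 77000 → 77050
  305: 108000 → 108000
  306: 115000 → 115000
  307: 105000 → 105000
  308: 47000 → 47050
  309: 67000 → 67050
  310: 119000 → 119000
Record 302 has an error. The correct transformed value should be 43050, not 43000.

Step 1: Check each record against the rule
Step 2: Record 302 has salary = 43000
Step 3: Since 43000 < 82700, the bonus should have been applied
Step 4: Correct value = 43050, but claimed value = 43000
Conclusion: Record 302 has the error.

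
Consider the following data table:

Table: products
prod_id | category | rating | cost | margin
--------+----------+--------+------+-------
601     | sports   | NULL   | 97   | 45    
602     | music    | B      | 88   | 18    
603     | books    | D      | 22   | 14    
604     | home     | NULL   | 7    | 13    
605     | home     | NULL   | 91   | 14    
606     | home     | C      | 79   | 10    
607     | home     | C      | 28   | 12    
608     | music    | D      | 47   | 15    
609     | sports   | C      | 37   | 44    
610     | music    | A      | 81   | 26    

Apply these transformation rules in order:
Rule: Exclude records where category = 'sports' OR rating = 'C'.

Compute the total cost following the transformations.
336

Step 1: Find records where category = 'sports' OR rating = 'C'
Step 2: 4 records match, summing to 241
Step 3: Original sum: 577
Step 4: Remaining sum = 577 - 241 = 336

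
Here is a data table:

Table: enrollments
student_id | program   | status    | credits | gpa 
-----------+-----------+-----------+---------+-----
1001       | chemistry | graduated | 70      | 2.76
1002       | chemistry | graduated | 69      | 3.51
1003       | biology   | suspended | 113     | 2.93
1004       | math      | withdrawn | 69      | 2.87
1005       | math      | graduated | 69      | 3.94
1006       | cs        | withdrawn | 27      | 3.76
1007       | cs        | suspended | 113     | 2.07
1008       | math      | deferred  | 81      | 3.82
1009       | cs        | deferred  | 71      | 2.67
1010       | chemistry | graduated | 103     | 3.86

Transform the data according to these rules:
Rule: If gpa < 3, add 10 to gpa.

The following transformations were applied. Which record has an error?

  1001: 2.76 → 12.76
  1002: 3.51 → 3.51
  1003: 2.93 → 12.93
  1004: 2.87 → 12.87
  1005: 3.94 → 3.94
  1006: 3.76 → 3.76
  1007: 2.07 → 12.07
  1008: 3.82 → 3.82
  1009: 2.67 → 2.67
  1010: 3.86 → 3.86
Record 1009 has an error. The correct transformed value should be 12.67, not 2.67.

Step 1: Check each record against the rule
Step 2: Record 1009 has gpa = 2.67
Step 3: Since 2.67 < 3, the bonus should have been applied
Step 4: Correct value = 12.67, but claimed value = 2.67
Conclusion: Record 1009 has the error.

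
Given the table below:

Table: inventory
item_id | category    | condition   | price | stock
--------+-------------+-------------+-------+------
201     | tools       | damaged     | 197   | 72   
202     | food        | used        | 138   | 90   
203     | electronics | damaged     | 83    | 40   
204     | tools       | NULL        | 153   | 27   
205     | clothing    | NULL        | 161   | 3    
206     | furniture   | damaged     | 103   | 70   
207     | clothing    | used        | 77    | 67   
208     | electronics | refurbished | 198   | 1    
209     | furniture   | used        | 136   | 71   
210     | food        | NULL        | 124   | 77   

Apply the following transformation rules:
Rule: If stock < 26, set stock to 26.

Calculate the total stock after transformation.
566

Step 1: 2 records have stock < 26
Step 2: These records originally summed to 4
Step 3: After setting to minimum: 2 × 26 = 52
Step 4: Unaffected records sum: 514
Step 5: Final sum = 52 + 514 = 566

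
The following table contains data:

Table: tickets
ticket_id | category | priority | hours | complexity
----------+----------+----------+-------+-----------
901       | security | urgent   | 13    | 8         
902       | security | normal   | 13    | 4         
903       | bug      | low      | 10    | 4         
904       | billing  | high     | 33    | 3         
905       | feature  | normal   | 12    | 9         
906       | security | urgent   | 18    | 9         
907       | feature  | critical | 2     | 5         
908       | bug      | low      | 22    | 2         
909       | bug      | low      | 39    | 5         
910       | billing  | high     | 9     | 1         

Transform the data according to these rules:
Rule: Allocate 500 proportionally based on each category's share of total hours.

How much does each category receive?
billing: 122.81, bug: 207.6, feature: 40.94, security: 128.65

Step 1: Calculate total hours = 171
Step 2: Calculate each category's proportion:
  billing: 42/171 = 24.56% → 122.81
  bug: 71/171 = 41.52% → 207.6
  feature: 14/171 = 8.19% → 40.94
  security: 44/171 = 25.73% → 128.65
Step 3: Verify: sum of allocations ≈ 500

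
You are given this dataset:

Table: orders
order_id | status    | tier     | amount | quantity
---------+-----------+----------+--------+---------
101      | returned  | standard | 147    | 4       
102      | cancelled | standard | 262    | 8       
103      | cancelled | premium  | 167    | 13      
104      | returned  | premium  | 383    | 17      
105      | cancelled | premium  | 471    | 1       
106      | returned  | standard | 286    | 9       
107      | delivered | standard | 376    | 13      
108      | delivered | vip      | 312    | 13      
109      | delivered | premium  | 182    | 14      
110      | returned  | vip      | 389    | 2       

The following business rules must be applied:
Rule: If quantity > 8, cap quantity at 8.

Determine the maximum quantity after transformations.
8

Step 1: Original maximum quantity = 17
Step 2: Apply cap at 8
Step 3: 6 records had quantity > 8 and were capped
Step 4: Maximum after transformation = 8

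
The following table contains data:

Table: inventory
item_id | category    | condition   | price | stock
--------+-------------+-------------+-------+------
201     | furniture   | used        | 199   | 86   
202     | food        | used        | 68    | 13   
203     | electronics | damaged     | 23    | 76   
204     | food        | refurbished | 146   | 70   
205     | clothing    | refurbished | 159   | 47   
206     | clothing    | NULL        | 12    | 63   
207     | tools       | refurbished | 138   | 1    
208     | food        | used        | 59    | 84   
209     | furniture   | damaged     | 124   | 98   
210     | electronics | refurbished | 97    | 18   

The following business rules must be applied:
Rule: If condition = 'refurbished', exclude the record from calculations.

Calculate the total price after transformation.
485

Step 1: Identify records where condition = 'refurbished'
Step 2: The excluded records sum to 540
Step 3: Original total price = 1025
Step 4: Remaining total = 1025 - 540 = 485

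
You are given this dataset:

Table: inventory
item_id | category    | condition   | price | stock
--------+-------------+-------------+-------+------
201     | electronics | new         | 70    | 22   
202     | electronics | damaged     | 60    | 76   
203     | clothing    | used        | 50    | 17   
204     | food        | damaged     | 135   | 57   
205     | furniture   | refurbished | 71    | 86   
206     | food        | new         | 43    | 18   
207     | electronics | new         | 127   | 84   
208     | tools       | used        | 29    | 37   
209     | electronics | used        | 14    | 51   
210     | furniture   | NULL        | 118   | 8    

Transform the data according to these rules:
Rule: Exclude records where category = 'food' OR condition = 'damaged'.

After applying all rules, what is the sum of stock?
305

Step 1: Find records where category = 'food' OR condition = 'damaged'
Step 2: 3 records match, summing to 151
Step 3: Original sum: 456
Step 4: Remaining sum = 456 - 151 = 305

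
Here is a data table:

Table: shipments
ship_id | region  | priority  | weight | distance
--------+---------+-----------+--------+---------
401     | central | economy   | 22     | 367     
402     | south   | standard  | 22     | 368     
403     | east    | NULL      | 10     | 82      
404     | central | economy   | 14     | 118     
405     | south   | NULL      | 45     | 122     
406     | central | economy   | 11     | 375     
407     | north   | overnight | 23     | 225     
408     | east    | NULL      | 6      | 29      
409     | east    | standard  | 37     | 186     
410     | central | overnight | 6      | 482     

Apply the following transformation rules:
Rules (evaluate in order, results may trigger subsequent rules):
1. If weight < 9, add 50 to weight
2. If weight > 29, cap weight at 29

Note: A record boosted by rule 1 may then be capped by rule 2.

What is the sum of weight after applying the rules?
218

Step 1: Apply rule 1 to records with weight < 9
  - 2 records get bonus of 50
  - Of these, 2 records then exceed 29 and get capped
Step 2: Apply rule 2 to records with weight > 29
  - 2 records (original) are capped
Step 3: Calculate final sum = 218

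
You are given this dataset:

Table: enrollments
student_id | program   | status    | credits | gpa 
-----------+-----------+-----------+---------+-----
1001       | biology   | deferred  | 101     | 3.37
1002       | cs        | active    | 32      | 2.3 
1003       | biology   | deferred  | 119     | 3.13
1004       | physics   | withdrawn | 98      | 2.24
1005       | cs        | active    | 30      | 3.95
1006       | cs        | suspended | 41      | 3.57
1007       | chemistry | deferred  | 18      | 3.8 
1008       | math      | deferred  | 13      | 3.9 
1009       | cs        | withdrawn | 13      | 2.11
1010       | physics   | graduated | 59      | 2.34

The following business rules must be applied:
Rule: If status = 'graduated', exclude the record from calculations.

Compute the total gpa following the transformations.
28.37

Step 1: Identify records where status = 'graduated'
Step 2: The excluded records sum to 2.34
Step 3: Original total gpa = 30.71
Step 4: Remaining total = 30.71 - 2.34 = 28.37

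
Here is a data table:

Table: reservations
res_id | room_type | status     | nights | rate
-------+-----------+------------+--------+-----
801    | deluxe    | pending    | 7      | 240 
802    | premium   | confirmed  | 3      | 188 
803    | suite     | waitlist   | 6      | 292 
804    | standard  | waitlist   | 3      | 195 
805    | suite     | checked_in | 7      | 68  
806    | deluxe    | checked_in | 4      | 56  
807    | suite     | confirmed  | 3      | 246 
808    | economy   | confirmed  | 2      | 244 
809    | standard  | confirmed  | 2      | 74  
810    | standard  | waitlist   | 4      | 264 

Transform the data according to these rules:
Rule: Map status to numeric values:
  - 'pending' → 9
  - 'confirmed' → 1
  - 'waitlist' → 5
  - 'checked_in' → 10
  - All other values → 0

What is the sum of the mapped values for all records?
48

Step 1: Apply mapping to each record
Step 2: Count by status:
  'pending': 1 records × 9 = 9
  'confirmed': 4 records × 1 = 4
  'waitlist': 3 records × 5 = 15
  'checked_in': 2 records × 10 = 20
Step 3: Sum all mapped values = 48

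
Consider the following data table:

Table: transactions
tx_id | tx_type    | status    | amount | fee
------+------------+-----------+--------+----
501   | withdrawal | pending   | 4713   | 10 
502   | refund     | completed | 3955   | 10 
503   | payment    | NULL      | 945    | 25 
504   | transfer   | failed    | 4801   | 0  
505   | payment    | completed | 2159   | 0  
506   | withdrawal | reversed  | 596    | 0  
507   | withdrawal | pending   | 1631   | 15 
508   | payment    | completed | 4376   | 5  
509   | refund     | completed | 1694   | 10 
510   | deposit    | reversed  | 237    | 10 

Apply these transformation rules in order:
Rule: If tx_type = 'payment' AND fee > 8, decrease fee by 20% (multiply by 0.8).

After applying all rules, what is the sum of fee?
80.0

Step 1: Find records where tx_type = 'payment' AND fee > 8
Step 2: 1 records match, summing to 25
Step 3: After multiplier: 25 × 0.8 = 20.0
Step 4: Unaffected records sum: 60
Step 5: Final sum = 20.0 + 60 = 80.0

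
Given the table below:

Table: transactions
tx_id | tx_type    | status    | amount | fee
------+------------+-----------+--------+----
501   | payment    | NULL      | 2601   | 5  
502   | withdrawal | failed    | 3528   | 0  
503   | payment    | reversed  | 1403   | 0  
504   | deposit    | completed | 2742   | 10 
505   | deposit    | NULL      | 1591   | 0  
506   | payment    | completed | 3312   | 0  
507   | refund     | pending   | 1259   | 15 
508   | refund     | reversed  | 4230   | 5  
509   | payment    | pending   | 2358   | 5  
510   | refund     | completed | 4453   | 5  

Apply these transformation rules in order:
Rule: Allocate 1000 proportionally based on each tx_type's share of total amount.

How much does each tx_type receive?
deposit: 157.7, payment: 352.08, refund: 361.83, withdrawal: 128.4

Step 1: Calculate total amount = 27477
Step 2: Calculate each tx_type's proportion:
  deposit: 4333/27477 = 15.77% → 157.7
  payment: 9674/27477 = 35.21% → 352.08
  refund: 9942/27477 = 36.18% → 361.83
  withdrawal: 3528/27477 = 12.84% → 128.4
Step 3: Verify: sum of allocations ≈ 1000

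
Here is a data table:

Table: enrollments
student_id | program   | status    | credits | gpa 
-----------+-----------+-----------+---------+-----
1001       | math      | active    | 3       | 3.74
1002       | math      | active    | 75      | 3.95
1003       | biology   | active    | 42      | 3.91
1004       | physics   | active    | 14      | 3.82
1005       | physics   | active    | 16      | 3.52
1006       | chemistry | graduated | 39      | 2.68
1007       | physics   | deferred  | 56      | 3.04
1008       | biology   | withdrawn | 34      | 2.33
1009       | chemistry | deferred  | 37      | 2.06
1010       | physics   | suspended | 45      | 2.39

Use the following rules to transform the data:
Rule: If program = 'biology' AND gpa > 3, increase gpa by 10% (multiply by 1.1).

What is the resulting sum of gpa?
31.83

Step 1: Find records where program = 'biology' AND gpa > 3
Step 2: 1 records match, summing to 3.91
Step 3: After multiplier: 3.91 × 1.1 = 4.3
Step 4: Unaffected records sum: 27.53
Step 5: Final sum = 4.3 + 27.53 = 31.83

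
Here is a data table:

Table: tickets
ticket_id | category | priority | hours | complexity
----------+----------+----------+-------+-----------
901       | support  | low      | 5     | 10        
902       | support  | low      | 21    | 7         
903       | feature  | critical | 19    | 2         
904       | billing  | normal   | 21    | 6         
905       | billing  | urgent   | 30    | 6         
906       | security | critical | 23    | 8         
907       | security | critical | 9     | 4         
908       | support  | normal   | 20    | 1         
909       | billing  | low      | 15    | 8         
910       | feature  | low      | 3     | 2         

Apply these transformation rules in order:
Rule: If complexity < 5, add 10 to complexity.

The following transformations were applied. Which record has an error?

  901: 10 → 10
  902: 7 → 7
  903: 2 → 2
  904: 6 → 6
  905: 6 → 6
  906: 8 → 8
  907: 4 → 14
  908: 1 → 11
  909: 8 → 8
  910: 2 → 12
Record 903 has an error. The correct transformed value should be 12, not 2.

Step 1: Check each record against the rule
Step 2: Record 903 has complexity = 2
Step 3: Since 2 < 5, the bonus should have been applied
Step 4: Correct value = 12, but claimed value = 2
Conclusion: Record 903 has the error.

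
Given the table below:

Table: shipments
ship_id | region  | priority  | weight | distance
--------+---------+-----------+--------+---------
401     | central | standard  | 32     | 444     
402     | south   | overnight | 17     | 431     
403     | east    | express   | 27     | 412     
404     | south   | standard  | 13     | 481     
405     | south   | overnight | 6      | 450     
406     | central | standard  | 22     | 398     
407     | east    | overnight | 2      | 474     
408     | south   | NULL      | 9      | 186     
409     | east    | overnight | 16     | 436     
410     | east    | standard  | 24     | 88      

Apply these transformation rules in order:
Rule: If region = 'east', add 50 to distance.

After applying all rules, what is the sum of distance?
4000

Step 1: Count records where region = 'east': 4
Step 2: Total bonus added: 4 × 50 = 200
Step 3: Original sum of distance: 3800
Step 4: Final sum = 3800 + 200 = 4000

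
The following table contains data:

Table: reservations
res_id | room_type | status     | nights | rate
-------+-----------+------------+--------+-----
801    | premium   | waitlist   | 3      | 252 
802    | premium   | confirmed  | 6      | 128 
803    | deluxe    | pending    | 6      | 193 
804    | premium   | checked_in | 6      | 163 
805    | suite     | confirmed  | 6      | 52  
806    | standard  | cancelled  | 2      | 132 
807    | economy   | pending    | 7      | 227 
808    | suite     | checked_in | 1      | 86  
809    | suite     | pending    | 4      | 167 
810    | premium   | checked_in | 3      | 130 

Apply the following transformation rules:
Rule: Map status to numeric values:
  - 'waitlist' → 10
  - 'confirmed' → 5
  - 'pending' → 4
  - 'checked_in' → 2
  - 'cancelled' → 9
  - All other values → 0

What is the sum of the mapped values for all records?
47

Step 1: Apply mapping to each record
Step 2: Count by status:
  'waitlist': 1 records × 10 = 10
  'confirmed': 2 records × 5 = 10
  'pending': 3 records × 4 = 12
  'checked_in': 3 records × 2 = 6
  'cancelled': 1 records × 9 = 9
Step 3: Sum all mapped values = 47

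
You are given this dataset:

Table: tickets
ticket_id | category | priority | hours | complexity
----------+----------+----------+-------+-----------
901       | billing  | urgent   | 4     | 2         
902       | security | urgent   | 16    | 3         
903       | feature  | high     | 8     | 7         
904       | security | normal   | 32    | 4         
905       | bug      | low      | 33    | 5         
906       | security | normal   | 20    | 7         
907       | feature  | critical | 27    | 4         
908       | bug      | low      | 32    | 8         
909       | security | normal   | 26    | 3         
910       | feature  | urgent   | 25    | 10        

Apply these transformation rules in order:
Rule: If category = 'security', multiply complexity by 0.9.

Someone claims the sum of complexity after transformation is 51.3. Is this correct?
Yes, the result is correct.

Step 1: Calculate the correct sum after transformation
Step 2: Apply multiplier 0.9 to records where category = 'security'
Step 3: Correct result = 51.3
Step 4: Claimed result = 51.3
Step 5: 51.3 = 51.3 ✓
Conclusion: The claimed result is correct.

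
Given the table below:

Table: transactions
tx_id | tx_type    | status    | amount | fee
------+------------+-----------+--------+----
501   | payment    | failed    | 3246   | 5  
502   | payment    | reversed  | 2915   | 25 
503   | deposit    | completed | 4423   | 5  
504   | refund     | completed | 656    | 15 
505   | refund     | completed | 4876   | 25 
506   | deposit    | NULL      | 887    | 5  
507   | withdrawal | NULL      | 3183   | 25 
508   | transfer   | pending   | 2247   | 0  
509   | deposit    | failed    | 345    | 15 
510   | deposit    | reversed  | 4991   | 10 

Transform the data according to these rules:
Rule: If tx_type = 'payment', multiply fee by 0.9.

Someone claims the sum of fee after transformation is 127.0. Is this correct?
Yes, the result is correct.

Step 1: Calculate the correct sum after transformation
Step 2: Apply multiplier 0.9 to records where tx_type = 'payment'
Step 3: Correct result = 127.0
Step 4: Claimed result = 127.0
Step 5: 127.0 = 127.0 ✓
Conclusion: The claimed result is correct.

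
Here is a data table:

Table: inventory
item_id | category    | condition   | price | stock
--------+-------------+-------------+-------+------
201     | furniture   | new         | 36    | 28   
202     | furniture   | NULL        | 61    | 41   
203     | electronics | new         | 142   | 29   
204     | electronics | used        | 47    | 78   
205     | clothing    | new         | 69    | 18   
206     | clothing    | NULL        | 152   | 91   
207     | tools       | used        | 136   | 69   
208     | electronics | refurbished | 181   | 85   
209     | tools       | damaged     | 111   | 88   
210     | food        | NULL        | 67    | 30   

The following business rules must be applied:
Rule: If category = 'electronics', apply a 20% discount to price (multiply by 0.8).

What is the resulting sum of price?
928.0

Step 1: Records with category = 'electronics' have total price = 370
Step 2: Apply multiplier: 370 × 0.8 = 296.0
Step 3: Other records total: 632
Step 4: Final sum = 296.0 + 632 = 928.0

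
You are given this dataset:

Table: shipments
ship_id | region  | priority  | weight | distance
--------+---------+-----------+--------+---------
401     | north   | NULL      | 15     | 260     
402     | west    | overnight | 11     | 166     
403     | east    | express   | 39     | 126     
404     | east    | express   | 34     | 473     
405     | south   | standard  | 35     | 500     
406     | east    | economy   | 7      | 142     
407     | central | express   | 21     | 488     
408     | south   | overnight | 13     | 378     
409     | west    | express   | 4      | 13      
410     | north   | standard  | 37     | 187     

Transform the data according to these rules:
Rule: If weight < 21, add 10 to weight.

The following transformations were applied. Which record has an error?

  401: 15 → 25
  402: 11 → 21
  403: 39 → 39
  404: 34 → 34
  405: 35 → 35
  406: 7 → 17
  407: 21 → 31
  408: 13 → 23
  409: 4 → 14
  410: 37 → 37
Record 407 has an error. The correct transformed value should be 21, not 31.

Step 1: Check each record against the rule
Step 2: Record 407 has weight = 21
Step 3: Since 21 >= 21, the bonus should not have been applied
Step 4: Correct value = 21, but claimed value = 31
Conclusion: Record 407 has the error.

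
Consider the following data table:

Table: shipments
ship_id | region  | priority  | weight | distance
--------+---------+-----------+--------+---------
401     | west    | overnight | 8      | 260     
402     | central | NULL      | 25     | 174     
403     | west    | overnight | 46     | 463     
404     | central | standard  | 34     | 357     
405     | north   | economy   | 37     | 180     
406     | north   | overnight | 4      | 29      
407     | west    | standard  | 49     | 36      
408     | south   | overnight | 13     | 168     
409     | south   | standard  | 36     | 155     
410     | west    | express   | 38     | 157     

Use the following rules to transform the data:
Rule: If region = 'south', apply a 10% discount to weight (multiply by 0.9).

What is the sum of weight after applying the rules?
285.1

Step 1: Records with region = 'south' have total weight = 49
Step 2: Apply multiplier: 49 × 0.9 = 44.1
Step 3: Other records total: 241
Step 4: Final sum = 44.1 + 241 = 285.1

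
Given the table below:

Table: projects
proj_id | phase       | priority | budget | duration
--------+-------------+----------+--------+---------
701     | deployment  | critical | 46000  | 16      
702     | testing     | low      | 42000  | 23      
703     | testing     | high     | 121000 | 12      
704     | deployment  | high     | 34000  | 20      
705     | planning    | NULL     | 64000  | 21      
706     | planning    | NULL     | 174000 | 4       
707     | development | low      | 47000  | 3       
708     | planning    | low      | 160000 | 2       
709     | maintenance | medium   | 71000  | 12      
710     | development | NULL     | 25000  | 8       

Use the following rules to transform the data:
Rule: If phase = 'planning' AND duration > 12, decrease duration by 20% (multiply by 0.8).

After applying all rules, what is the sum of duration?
116.8

Step 1: Find records where phase = 'planning' AND duration > 12
Step 2: 1 records match, summing to 21
Step 3: After multiplier: 21 × 0.8 = 16.8
Step 4: Unaffected records sum: 100
Step 5: Final sum = 16.8 + 100 = 116.8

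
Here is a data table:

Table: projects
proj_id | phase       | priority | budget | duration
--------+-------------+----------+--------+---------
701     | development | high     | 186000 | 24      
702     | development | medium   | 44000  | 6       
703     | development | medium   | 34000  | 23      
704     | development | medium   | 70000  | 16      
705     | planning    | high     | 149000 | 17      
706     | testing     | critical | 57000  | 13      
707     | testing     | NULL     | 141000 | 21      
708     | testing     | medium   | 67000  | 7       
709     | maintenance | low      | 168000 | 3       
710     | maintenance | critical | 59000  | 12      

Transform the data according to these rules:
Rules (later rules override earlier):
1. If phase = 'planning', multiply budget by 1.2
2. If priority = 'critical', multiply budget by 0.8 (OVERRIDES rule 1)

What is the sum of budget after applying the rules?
981600.0

Step 1: Rule 2 takes priority for records with priority = 'critical'
  - 2 records: 116000 × 0.8 = 92800.0
Step 2: Rule 1 applies to remaining records with phase = 'planning'
  - 1 records: 149000 × 1.2 = 178800.0
Step 3: Other records unchanged: 710000
Step 4: Final sum = 92800.0 + 178800.0 + 710000 = 981600.0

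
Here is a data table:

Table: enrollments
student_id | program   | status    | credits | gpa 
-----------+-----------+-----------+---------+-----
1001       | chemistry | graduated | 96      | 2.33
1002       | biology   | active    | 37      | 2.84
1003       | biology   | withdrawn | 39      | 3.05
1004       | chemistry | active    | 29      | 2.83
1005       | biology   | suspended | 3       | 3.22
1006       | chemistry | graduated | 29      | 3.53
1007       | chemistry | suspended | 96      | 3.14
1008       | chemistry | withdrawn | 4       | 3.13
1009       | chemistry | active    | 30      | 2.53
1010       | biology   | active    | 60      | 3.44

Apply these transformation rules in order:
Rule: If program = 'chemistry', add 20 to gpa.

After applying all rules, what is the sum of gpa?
150.04

Step 1: Count records where program = 'chemistry': 6
Step 2: Total bonus added: 6 × 20 = 120
Step 3: Original sum of gpa: 30.04
Step 4: Final sum = 30.04 + 120 = 150.04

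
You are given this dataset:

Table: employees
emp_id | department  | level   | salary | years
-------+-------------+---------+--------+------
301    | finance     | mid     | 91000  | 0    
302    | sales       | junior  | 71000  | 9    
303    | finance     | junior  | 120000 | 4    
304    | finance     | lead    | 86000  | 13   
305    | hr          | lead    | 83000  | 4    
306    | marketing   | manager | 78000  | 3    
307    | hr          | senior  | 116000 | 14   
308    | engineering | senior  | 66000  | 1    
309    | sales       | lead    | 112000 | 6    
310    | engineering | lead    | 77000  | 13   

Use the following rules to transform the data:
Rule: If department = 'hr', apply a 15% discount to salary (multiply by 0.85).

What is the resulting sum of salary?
870150.0

Step 1: Records with department = 'hr' have total salary = 199000
Step 2: Apply multiplier: 199000 × 0.85 = 169150.0
Step 3: Other records total: 701000
Step 4: Final sum = 169150.0 + 701000 = 870150.0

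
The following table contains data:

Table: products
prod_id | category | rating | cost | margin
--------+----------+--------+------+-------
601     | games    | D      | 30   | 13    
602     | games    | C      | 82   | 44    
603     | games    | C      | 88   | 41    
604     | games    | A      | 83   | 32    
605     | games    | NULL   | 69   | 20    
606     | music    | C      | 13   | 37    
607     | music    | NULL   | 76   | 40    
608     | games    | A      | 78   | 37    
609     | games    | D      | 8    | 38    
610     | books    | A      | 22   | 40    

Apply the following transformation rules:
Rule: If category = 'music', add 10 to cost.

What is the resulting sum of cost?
569

Step 1: Count records where category = 'music': 2
Step 2: Total bonus added: 2 × 10 = 20
Step 3: Original sum of cost: 549
Step 4: Final sum = 549 + 20 = 569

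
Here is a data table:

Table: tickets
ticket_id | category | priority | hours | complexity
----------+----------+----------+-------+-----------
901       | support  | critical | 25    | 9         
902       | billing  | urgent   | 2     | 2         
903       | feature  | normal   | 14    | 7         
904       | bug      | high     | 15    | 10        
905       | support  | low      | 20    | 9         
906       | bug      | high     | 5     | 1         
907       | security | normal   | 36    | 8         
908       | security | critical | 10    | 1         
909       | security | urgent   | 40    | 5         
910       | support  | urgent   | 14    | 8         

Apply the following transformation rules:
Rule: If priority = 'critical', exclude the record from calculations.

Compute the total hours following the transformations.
146

Step 1: Identify records where priority = 'critical'
Step 2: The excluded records sum to 35
Step 3: Original total hours = 181
Step 4: Remaining total = 181 - 35 = 146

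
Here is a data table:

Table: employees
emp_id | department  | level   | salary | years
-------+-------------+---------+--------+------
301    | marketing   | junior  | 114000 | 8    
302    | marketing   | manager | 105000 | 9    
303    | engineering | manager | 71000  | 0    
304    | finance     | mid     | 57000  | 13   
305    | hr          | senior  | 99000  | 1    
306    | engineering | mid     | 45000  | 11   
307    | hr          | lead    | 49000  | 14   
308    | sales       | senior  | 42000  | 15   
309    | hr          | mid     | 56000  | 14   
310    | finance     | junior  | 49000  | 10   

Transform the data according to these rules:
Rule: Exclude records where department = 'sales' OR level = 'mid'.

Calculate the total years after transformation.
42

Step 1: Find records where department = 'sales' OR level = 'mid'
Step 2: 4 records match, summing to 53
Step 3: Original sum: 95
Step 4: Remaining sum = 95 - 53 = 42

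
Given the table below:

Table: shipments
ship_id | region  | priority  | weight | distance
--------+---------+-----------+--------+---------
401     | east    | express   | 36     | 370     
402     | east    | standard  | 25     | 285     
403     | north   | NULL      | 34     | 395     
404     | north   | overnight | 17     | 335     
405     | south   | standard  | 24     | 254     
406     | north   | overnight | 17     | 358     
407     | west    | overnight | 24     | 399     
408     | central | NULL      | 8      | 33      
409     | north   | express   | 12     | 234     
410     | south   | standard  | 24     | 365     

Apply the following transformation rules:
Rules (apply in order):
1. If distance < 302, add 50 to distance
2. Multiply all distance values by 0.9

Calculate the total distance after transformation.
2905.2

Step 1: Apply Rule 1 - Add 50 to records with distance < 302
  - 4 records affected: 806 + (4 × 50) = 1006
  - Unaffected records: 2222
  - Sum after Rule 1: 3228
Step 2: Apply Rule 2 - Multiply all by 0.9
  - 3228 × 0.9 = 2905.2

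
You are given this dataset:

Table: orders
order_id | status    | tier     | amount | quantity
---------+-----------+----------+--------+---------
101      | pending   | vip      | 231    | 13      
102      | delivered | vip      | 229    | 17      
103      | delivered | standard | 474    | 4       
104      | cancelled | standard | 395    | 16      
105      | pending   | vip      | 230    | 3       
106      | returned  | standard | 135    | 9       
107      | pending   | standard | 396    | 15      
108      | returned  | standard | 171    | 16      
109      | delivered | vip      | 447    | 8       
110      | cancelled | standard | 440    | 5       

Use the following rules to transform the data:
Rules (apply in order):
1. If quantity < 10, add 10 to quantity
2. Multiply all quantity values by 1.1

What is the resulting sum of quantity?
171.6

Step 1: Apply Rule 1 - Add 10 to records with quantity < 10
  - 5 records affected: 29 + (5 × 10) = 79
  - Unaffected records: 77
  - Sum after Rule 1: 156
Step 2: Apply Rule 2 - Multiply all by 1.1
  - 156 × 1.1 = 171.6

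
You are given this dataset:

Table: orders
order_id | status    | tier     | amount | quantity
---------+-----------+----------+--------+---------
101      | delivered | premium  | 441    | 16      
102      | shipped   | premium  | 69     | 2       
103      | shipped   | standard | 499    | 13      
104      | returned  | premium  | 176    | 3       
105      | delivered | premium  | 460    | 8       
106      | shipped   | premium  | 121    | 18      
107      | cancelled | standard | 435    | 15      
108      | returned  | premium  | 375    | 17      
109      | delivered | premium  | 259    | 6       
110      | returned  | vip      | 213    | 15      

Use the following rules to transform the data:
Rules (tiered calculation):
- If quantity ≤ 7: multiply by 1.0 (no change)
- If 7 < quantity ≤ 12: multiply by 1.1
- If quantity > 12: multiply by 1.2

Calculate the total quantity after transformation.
132.6

Step 1: Tier 1 (quantity ≤ 7): 3 records, sum = 11 × 1.0 = 11.0
Step 2: Tier 2 (7 < quantity ≤ 12): 1 records, sum = 8 × 1.1 = 8.8
Step 3: Tier 3 (quantity > 12): 6 records, sum = 94 × 1.2 = 112.8
Step 4: Final sum = 11.0 + 8.8 + 112.8 = 132.6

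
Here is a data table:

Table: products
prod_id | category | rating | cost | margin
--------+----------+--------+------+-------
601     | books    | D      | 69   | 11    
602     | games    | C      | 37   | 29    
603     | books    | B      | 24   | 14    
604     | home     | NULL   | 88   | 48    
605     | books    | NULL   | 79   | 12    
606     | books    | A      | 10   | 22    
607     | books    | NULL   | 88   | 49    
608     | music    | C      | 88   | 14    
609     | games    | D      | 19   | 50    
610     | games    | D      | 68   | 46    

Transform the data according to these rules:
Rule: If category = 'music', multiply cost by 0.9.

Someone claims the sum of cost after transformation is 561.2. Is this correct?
Yes, the result is correct.

Step 1: Calculate the correct sum after transformation
Step 2: Apply multiplier 0.9 to records where category = 'music'
Step 3: Correct result = 561.2
Step 4: Claimed result = 561.2
Step 5: 561.2 = 561.2 ✓
Conclusion: The claimed result is correct.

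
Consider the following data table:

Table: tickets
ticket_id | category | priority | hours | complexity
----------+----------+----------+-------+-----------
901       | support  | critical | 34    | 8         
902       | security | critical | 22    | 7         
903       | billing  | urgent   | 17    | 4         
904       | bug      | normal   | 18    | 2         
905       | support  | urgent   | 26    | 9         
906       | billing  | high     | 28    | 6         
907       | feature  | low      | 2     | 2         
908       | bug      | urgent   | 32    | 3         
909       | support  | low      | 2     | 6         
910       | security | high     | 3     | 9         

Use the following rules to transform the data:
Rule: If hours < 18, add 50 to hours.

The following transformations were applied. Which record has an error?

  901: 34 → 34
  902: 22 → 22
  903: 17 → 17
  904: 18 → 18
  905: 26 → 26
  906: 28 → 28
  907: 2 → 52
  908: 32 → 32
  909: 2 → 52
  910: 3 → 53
Record 903 has an error. The correct transformed value should be 67, not 17.

Step 1: Check each record against the rule
Step 2: Record 903 has hours = 17
Step 3: Since 17 < 18, the bonus should have been applied
Step 4: Correct value = 67, but claimed value = 17
Conclusion: Record 903 has the error.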